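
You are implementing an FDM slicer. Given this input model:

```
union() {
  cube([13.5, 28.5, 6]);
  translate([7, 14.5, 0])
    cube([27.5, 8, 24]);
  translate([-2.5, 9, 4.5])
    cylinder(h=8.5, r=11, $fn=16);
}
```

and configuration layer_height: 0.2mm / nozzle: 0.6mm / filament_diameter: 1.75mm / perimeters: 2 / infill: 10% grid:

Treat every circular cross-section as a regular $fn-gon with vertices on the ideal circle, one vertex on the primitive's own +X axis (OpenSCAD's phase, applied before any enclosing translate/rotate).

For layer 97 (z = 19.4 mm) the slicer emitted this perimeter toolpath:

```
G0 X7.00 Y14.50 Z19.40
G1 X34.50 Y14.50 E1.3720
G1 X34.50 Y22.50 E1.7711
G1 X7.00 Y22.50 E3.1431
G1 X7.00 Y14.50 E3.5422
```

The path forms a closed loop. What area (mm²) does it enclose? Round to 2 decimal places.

220.00 mm²

Apply the shoelace formula to the sequence of (X, Y) vertices; enclosed area = 220.00 mm².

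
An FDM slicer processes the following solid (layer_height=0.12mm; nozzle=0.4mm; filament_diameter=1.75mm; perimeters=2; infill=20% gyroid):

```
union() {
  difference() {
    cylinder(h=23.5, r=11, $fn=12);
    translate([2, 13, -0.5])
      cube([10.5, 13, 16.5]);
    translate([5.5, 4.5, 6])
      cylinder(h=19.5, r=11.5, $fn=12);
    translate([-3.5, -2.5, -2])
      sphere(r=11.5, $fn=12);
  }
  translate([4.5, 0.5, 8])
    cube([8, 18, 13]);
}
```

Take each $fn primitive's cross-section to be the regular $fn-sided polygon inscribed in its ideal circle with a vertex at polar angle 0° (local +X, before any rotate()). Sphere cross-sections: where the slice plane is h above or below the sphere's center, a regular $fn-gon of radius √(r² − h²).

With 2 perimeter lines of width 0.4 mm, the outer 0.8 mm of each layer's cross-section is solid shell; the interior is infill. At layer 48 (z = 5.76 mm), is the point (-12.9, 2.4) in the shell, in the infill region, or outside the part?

outside

At z = 5.76 mm: the cylinder: section is a regular 12-gon, circumradius r=11; the cube at (2, 13) is present — its section is the full 10.5×13 rectangle; the cylinder at (5.5, 4.5) does not reach this height (z outside [6, 25.5]); the r=11.5 sphere at (-3.5, -2.5) slices to a regular 12-gon of circumradius 8.487 (√(r²−h²) with h=7.76 from center); Subtracting the remaining from the first: starting from the r=11 cylinder, the 10.5×13 cube at (2, 13) misses the remaining region (no effect); the r=11.5 sphere at (-3.5, -2.5) partially overlaps it — only the 194.16 mm² overlap (of its 216.10 mm²) is removed, clipping the outline — 1 connected region; the cube at (4.5, 0.5) is not intersected at this z (z outside [8, 21]); Merging all regions: only the result so far is present, so the union is just that shape — 1 connected region. Overall, the cross-section is a single solid region. The nearest boundary edge runs (-7.74, 4.85)→(-10.42, 2.18); distance from the point to it = 2.49 mm. The point is not inside any of the regions above, so it lies outside the cross-section (2.49 mm from the nearest boundary).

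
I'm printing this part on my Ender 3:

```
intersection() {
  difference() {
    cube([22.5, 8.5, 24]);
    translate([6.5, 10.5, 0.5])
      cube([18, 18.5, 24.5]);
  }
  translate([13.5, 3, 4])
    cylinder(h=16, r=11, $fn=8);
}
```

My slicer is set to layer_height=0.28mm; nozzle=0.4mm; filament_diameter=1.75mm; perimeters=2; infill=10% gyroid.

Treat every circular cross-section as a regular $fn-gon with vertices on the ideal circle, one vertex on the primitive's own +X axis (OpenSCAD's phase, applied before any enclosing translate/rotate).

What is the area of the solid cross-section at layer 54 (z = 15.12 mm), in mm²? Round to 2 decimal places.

At z = 15.12 mm: the 22.5×8.5 cube contributes its full rectangle (area 191.25 mm²); the 18×18.5 cube at (6.5, 10.5) contributes its full rectangle (area 333.00 mm²); After the difference (first − rest): starting from the 22.5×8.5 cube (191.25 mm²), the 18×18.5 cube at (6.5, 10.5) misses the remaining region (no effect) — area = 191.25 mm²; the r=11 cylinder at (13.5, 3) contributes a regular 8-gon of circumradius 11 (area = (8/2)·11.000²·sin(360°/8) = 342.24 mm²); After intersecting: the r=11 cylinder at (13.5, 3) partially overlaps the result so far; clipping to the common part keeps 161.78 mm² — area = 161.78 mm². Overall, the cross-section is a single solid region. Net area = 161.78 mm².

161.78 mm²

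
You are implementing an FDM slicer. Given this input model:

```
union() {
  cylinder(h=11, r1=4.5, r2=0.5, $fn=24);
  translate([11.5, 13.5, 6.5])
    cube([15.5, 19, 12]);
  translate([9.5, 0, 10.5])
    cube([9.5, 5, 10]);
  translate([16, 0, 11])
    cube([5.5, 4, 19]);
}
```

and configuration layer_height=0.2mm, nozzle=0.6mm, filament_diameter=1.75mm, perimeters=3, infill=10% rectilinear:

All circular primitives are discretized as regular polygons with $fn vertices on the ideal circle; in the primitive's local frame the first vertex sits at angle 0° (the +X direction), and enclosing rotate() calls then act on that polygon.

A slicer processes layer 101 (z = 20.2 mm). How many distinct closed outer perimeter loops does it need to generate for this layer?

1

At z = 20.2 mm: the cone is not intersected at this z (z outside [0, 11]); the cube at (11.5, 13.5) is not intersected at this z (z outside [6.5, 18.5]); the cube at (9.5, 0) is present — its section is the full 9.5×5 rectangle; the cube at (16, 0) (footprint 5.5×4) is included at this height; Merging all regions: the regions partially overlap (shared area 12.00 mm²), so overlapping operands fuse into one piece — 1 connected region. The result has 1 disconnected region.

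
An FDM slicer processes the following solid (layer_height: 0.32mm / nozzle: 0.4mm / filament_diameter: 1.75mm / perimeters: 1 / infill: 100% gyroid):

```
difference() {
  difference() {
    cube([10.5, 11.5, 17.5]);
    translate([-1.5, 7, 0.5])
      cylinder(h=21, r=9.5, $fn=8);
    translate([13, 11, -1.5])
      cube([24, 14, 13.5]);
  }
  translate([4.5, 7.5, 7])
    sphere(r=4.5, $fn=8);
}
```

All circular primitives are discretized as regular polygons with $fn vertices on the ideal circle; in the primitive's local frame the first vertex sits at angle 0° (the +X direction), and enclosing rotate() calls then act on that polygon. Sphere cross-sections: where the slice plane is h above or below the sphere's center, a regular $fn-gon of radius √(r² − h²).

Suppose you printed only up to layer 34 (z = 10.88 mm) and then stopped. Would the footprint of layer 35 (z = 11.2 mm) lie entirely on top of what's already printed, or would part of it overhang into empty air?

Compare the two slices. At z = 10.88: the 10.5×11.5 cube contributes its full rectangle (area 120.75 mm²); the r=9.5 cylinder at (-1.5, 7) gives a regular 8-gon of circumradius 9.5 (constant along its height) (area = (8/2)·9.500²·sin(360°/8) = 255.27 mm²); the cube at (13, 11) (footprint 24×14) is included at this height (area 336.00 mm²); Taking the first minus the rest: starting from the 10.5×11.5 cube (120.75 mm²), the r=9.5 cylinder at (-1.5, 7) partially overlaps it — only the 77.58 mm² overlap (of its 255.27 mm²) is removed, clipping the outline; the 24×14 cube at (13, 11) misses the remaining region (no effect) — area = 43.17 mm²; the sphere at (4.5, 7.5): section is a regular 8-gon, circumradius = √(r²−h²) = √(4.5²−3.88²) = 2.279 (area = (8/2)·2.279²·sin(360°/8) = 14.70 mm²); After the difference (first − rest): starting from the result so far (43.17 mm²), the r=4.5 sphere at (4.5, 7.5) misses the remaining region (no effect) — area = 43.17 mm². At z = 11.2: the cube is present — its section is the full 10.5×11.5 rectangle (area 120.75 mm²); the cylinder at (-1.5, 7): section is a regular 8-gon, circumradius r=9.5 (area = (8/2)·9.500²·sin(360°/8) = 255.27 mm²); the cube at (13, 11) is present — its section is the full 24×14 rectangle (area 336.00 mm²); Taking the first minus the rest: starting from the 10.5×11.5 cube (120.75 mm²), the r=9.5 cylinder at (-1.5, 7) partially overlaps it — only the 77.58 mm² overlap (of its 255.27 mm²) is removed, clipping the outline; the 24×14 cube at (13, 11) misses the remaining region (no effect) — area = 43.17 mm²; the r=4.5 sphere at (4.5, 7.5) contributes a regular 8-gon of circumradius √(4.5²−4.2²) = 1.616 (area = (8/2)·1.616²·sin(360°/8) = 7.38 mm²); Subtracting the remaining from the first: starting from the result so far (43.17 mm²), the r=4.5 sphere at (4.5, 7.5) misses the remaining region (no effect) — area = 43.17 mm². Checking containment: the cross-section at z = 11.2 is a subset of the cross-section at z = 10.88.

entirely on top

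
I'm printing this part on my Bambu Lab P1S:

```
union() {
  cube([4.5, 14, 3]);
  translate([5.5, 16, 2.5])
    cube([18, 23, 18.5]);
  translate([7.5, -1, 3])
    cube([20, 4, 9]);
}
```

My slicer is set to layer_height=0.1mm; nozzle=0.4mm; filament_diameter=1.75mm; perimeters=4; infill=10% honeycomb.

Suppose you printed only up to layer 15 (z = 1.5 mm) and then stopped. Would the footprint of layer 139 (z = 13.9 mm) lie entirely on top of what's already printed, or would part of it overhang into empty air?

part overhangs

Compare the two slices. At z = 1.5: the cube is present — its section is the full 4.5×14 rectangle (area 63.00 mm²); the cube at (5.5, 16) does not reach this height (z outside [2.5, 21]); the cube at (7.5, -1) is absent (z outside [3, 12]); Combining (union): only the 4.5×14 cube is present, so the union is just that shape — area = 63.00 mm². At z = 13.9: the cube does not reach this height (z outside [0, 3]); the 18×23 cube at (5.5, 16) contributes its full rectangle (area 414.00 mm²); the cube at (7.5, -1) is not intersected at this z (z outside [3, 12]); Taking the union: only the 18×23 cube at (5.5, 16) is present, so the union is just that shape — area = 414.00 mm². Checking containment: at z = 13.9 the cross-section extends beyond the z = 1.5 cross-section by about 414.00 mm².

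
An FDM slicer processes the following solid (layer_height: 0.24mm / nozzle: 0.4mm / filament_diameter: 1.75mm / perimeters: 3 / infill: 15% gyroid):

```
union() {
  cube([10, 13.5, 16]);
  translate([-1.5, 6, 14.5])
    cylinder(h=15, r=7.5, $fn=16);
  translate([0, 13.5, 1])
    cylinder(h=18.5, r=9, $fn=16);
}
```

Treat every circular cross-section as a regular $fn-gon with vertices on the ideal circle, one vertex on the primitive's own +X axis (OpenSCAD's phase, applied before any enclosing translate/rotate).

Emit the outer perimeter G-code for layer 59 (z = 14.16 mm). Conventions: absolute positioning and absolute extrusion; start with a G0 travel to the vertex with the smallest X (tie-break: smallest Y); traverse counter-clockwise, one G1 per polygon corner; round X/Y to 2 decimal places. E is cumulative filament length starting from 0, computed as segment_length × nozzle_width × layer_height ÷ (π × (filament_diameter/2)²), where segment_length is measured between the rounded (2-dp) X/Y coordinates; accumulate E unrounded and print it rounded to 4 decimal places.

At z = 14.16 mm: the cube is present — its section is the full 10×13.5 rectangle; the cylinder at (-1.5, 6) is not intersected at this z (z outside [14.5, 29.5]); the r=9 cylinder at (0, 13.5) contributes a regular 16-gon of circumradius 9; Combining (union): the regions partially overlap (shared area 61.99 mm²), so overlapping operands fuse into one piece — 1 connected region. The outline is a single polygon with 16 vertices. Extrusion per mm of travel: 0.4 × 0.24 / (π × 0.875²) = 0.039912. Accumulating E over each segment gives final E = 2.8385.

G0 X-9.00 Y13.50 Z14.16
G1 X-8.31 Y10.06 E0.1400
G1 X-6.36 Y7.14 E0.2802
G1 X-3.44 Y5.19 E0.4203
G1 X0.00 Y4.50 E0.5603
G1 X0.00 Y0.00 E0.7400
G1 X10.00 Y0.00 E1.1391
G1 X10.00 Y13.50 E1.6779
G1 X9.00 Y13.50 E1.7178
G1 X8.31 Y16.94 E1.8578
G1 X6.36 Y19.86 E1.9980
G1 X3.44 Y21.81 E2.1381
G1 X0.00 Y22.50 E2.2781
G1 X-3.44 Y21.81 E2.4182
G1 X-6.36 Y19.86 E2.5583
G1 X-8.31 Y16.94 E2.6985
G1 X-9.00 Y13.50 E2.8385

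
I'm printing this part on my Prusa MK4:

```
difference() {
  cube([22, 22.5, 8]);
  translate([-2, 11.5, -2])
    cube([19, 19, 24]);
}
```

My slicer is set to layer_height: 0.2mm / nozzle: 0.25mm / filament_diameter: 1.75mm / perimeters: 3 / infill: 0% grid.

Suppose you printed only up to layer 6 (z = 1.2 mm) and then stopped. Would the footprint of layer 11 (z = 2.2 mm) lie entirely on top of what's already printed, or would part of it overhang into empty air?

Compare the two slices. At z = 1.2: the 22×22.5 cube contributes its full rectangle (area 495.00 mm²); the cube at (-2, 11.5) (footprint 19×19) is included at this height (area 361.00 mm²); After the difference (first − rest): starting from the 22×22.5 cube (495.00 mm²), the 19×19 cube at (-2, 11.5) partially overlaps it — only the 187.00 mm² overlap (of its 361.00 mm²) is removed, clipping the outline — area = 308.00 mm². At z = 2.2: the 22×22.5 cube contributes its full rectangle (area 495.00 mm²); the 19×19 cube at (-2, 11.5) contributes its full rectangle (area 361.00 mm²); Subtracting the remaining from the first: starting from the 22×22.5 cube (495.00 mm²), the 19×19 cube at (-2, 11.5) partially overlaps it — only the 187.00 mm² overlap (of its 361.00 mm²) is removed, clipping the outline — area = 308.00 mm². Checking containment: the cross-section at z = 2.2 is a subset of the cross-section at z = 1.2.

entirely on top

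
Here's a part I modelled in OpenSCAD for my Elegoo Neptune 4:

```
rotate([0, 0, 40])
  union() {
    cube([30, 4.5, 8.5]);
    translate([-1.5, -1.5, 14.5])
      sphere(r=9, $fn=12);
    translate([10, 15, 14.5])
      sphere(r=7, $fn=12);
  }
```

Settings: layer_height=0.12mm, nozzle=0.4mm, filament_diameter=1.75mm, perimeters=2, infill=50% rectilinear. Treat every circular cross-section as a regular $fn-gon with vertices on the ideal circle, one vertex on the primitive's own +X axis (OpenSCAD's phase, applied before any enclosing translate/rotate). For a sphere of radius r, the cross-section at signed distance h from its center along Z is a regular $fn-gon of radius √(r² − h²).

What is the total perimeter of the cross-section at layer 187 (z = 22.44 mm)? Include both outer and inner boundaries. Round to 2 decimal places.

26.32 mm

At z = 22.44 mm: the cube is not intersected at this z (z outside [0, 8.5]); the r=9 sphere at (-1.5, -1.5) slices to a regular 12-gon of circumradius 4.237 (√(r²−h²) with h=7.94 from center) (perimeter = 2·12·4.237·sin(180°/12) = 26.32 mm); the sphere at (10, 15) is not intersected at this z (|z−center|=7.940 > r=7); Combining (union): only the r=9 sphere at (-1.5, -1.5) is present, so the union is just that shape — boundary = 26.32 mm; (rotated 40° about Z; rotation is an isometry so areas/perimeters/island counts are preserved). Overall, the cross-section is a single solid region. Total boundary length (outer) = 26.32 mm.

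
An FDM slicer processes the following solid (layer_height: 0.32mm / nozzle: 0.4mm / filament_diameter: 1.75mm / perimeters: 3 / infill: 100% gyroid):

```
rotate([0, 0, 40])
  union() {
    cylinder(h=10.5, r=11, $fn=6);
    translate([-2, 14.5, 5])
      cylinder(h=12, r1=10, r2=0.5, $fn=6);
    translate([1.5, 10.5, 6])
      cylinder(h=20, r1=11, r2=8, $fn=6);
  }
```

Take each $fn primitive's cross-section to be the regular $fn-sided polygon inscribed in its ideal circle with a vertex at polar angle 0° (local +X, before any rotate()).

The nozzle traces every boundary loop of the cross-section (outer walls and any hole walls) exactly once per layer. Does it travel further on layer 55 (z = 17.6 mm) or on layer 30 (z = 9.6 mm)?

Layer 55 (z = 17.6): the cylinder does not reach this height (z outside [0, 10.5]); the cone at (-2, 14.5) is absent (z outside [5, 17]); the cone at (1.5, 10.5) (r1=11→r2=8) has section circumradius 9.260 here — a regular 6-gon (perimeter = 2·6·9.260·sin(180°/6) = 55.56 mm); Merging all regions: only the cone at (1.5, 10.5) is present, so the union is just that shape — boundary = 55.56 mm; (whole slice rotated 40° about Z — lengths, areas and connectivity unchanged). So its perimeter = 55.56 mm. Layer 30 (z = 9.6): the r=11 cylinder gives a regular 6-gon of circumradius 11 (constant along its height) (perimeter = 2·6·11.000·sin(180°/6) = 66.00 mm); the cone at (-2, 14.5) contributes a regular 6-gon of circumradius 6.358 (interpolated between r1=10 and r2=0.5 at t=0.383) (perimeter = 2·6·6.358·sin(180°/6) = 38.15 mm); the cone at (1.5, 10.5) (r1=11→r2=8) has section circumradius 10.460 here — a regular 6-gon (perimeter = 2·6·10.460·sin(180°/6) = 62.76 mm); Taking the union: the regions partially overlap (shared area 195.78 mm²), so the edge portions inside another operand are dropped and the merged outline is re-measured after clipping — boundary = 90.85 mm; (rotated 40° about Z; rotation is an isometry so areas/perimeters/island counts are preserved). So its perimeter = 90.85 mm. Layer 30 is larger (90.85 vs 55.56 mm).

layer 30 (z = 9.6 mm)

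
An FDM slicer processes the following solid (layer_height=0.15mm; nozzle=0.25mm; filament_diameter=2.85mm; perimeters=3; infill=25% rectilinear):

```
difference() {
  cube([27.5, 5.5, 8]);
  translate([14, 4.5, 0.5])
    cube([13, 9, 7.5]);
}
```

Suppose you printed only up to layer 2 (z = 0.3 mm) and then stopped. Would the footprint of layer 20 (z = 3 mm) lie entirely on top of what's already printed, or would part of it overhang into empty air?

Compare the two slices. At z = 0.3: the cube (footprint 27.5×5.5) is included at this height (area 151.25 mm²); the cube at (14, 4.5) does not reach this height (z outside [0.5, 8]); After the difference (first − rest): none of the subtracted shapes is present at this height, so the 27.5×5.5 cube is unchanged — area = 151.25 mm². At z = 3: the cube (footprint 27.5×5.5) is included at this height (area 151.25 mm²); the cube at (14, 4.5) is present — its section is the full 13×9 rectangle (area 117.00 mm²); After the difference (first − rest): starting from the 27.5×5.5 cube (151.25 mm²), the 13×9 cube at (14, 4.5) partially overlaps it — only the 13.00 mm² overlap (of its 117.00 mm²) is removed, clipping the outline — area = 138.25 mm². Checking containment: the cross-section at z = 3 is a subset of the cross-section at z = 0.3.

entirely on top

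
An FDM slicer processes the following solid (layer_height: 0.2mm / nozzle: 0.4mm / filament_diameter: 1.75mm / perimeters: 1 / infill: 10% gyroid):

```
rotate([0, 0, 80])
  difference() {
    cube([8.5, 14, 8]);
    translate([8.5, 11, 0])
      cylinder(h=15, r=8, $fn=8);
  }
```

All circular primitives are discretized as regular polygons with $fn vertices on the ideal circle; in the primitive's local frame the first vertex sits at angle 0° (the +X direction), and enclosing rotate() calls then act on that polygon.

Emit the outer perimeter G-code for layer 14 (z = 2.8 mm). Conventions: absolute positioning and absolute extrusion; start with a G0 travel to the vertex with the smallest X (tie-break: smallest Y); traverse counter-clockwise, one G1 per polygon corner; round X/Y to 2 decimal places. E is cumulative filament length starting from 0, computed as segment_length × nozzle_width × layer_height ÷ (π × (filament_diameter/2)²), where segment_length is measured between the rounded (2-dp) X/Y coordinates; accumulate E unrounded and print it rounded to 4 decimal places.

G0 X-13.79 Y2.43 Z2.80
G1 X0.00 Y0.00 E0.4657
G1 X1.48 Y8.37 E0.7484
G1 X-1.48 Y8.89 E0.8484
G1 X-4.77 Y3.73 E1.0519
G1 X-10.75 Y2.40 E1.2557
G1 X-13.48 Y4.15 E1.3635
G1 X-13.79 Y2.43 E1.4217

At z = 2.8 mm: the cube (footprint 8.5×14) is included at this height; the cylinder at (8.5, 11): section is a regular 8-gon, circumradius r=8; Taking the first minus the rest: starting from the 8.5×14 cube, the r=8 cylinder at (8.5, 11) partially overlaps it — only the 67.39 mm² overlap (of its 181.02 mm²) is removed, clipping the outline — 1 connected region; (whole slice rotated 80° about Z — lengths, areas and connectivity unchanged). The outline is a single polygon with 7 vertices. Extrusion per mm of travel: 0.4 × 0.2 / (π × 0.875²) = 0.033260. Accumulating E over each segment gives final E = 1.4217.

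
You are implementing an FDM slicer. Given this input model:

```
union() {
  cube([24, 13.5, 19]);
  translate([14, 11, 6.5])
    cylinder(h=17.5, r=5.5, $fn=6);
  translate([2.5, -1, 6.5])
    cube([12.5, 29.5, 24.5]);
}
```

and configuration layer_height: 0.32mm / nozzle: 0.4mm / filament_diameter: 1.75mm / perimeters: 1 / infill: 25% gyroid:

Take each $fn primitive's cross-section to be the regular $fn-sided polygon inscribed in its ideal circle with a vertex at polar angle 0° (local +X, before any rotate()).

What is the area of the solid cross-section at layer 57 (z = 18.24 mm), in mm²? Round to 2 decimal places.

At z = 18.24 mm: the cube (footprint 24×13.5) is included at this height (area 324.00 mm²); the cylinder at (14, 11): section is a regular 6-gon, circumradius r=5.5 (area = (6/2)·5.500²·sin(360°/6) = 78.59 mm²); the cube at (2.5, -1) (footprint 12.5×29.5) is included at this height (area 368.75 mm²); Taking the union: the regions partially overlap — summed areas 771.34 mm² minus the doubly-counted overlap 241.90 mm² gives 529.44 mm² — area = 529.44 mm². Overall, the cross-section is a single solid region. Net area = 529.44 mm².

529.44 mm²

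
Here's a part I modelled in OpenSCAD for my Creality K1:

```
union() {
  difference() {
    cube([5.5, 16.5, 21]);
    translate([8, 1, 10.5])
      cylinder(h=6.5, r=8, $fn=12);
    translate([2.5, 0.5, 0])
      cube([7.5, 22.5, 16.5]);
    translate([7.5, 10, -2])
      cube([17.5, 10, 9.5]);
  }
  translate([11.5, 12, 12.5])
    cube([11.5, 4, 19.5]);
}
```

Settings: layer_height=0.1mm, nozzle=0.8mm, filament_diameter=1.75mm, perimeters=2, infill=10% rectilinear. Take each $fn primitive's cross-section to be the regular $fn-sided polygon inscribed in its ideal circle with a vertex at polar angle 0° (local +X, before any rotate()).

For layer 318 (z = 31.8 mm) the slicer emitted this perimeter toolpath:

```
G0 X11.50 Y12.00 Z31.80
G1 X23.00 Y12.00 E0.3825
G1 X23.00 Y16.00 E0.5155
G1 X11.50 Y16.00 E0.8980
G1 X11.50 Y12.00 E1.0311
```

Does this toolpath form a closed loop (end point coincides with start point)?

Start point (G0): (11.50, 12.00). End point (last G1): the path returns to the start — closed.

yes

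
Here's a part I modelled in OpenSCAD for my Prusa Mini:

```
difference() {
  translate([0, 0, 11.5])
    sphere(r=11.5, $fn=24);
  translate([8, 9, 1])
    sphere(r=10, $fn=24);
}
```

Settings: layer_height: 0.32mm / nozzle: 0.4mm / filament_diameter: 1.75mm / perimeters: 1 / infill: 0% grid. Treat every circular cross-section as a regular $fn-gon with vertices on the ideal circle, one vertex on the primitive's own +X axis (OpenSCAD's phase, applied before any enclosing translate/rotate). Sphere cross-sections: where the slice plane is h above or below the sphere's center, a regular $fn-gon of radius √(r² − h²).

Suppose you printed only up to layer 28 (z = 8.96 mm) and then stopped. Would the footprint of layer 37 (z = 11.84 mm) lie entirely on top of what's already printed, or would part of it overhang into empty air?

Compare the two slices. At z = 8.96: the r=11.5 sphere contributes a regular 24-gon of circumradius √(11.5²−2.54²) = 11.216 (area = (24/2)·11.216²·sin(360°/24) = 390.71 mm²); the sphere at (8, 9): section is a regular 24-gon, circumradius = √(r²−h²) = √(10²−7.96²) = 6.053 (area = (24/2)·6.053²·sin(360°/24) = 113.79 mm²); After the difference (first − rest): starting from the r=11.5 sphere (390.71 mm²), the r=10 sphere at (8, 9) partially overlaps it — only the 40.24 mm² overlap (of its 113.79 mm²) is removed, clipping the outline — area = 350.47 mm². At z = 11.84: the sphere: section is a regular 24-gon, circumradius = √(r²−h²) = √(11.5²−0.34²) = 11.495 (area = (24/2)·11.495²·sin(360°/24) = 410.39 mm²); the sphere at (8, 9) does not reach this height (|z−center|=10.840 > r=10); Subtracting the remaining from the first: none of the subtracted shapes is present at this height, so the r=11.5 sphere is unchanged — area = 410.39 mm². Checking containment: at z = 11.84 the cross-section extends beyond the z = 8.96 cross-section by about 59.92 mm².

part overhangs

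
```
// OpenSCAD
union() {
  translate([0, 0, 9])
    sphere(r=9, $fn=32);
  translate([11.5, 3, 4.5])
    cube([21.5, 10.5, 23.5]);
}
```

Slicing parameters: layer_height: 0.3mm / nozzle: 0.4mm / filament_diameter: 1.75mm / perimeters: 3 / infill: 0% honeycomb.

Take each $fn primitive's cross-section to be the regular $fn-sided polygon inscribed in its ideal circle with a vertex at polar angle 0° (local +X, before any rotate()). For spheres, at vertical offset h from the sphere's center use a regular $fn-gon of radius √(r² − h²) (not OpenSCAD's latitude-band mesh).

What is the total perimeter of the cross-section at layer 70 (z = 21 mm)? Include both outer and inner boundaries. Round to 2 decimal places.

At z = 21 mm: the sphere does not reach this height (|z−center|=12.000 > r=9); the 21.5×10.5 cube at (11.5, 3) contributes its full rectangle (perimeter 64.00 mm); Taking the union: only the 21.5×10.5 cube at (11.5, 3) is present, so the union is just that shape — boundary = 64.00 mm. Overall, the cross-section is a single solid region. Total boundary length (outer) = 64.00 mm.

64.00 mm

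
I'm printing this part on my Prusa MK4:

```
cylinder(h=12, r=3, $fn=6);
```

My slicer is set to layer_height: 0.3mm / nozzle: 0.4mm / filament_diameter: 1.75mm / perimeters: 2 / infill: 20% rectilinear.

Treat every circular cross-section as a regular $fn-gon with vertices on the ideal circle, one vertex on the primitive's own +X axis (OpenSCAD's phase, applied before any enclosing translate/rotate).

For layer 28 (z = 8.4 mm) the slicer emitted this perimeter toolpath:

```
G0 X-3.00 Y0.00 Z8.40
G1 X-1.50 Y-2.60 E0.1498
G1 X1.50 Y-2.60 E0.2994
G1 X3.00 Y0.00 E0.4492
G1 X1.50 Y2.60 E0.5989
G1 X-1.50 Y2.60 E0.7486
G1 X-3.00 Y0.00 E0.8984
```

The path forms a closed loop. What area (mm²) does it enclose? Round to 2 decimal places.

23.40 mm²

Apply the shoelace formula to the sequence of (X, Y) vertices; enclosed area = 23.40 mm².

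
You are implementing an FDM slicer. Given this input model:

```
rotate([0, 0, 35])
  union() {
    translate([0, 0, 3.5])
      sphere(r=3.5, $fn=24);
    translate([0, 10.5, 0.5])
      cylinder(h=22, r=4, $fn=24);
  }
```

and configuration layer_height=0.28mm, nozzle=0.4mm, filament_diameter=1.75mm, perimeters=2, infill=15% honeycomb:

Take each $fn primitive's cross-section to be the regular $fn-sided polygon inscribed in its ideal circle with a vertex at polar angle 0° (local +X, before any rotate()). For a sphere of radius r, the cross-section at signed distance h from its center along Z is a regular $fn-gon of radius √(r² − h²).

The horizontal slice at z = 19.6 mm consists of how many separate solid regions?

1

At z = 19.6 mm: the sphere is absent (|z−center|=16.100 > r=3.5); the r=4 cylinder at (0, 10.5) gives a regular 24-gon of circumradius 4 (constant along its height); Taking the union: only the r=4 cylinder at (0, 10.5) is present, so the union is just that shape — 1 connected region; (whole slice rotated 35° about Z — lengths, areas and connectivity unchanged). The result has 1 disconnected region.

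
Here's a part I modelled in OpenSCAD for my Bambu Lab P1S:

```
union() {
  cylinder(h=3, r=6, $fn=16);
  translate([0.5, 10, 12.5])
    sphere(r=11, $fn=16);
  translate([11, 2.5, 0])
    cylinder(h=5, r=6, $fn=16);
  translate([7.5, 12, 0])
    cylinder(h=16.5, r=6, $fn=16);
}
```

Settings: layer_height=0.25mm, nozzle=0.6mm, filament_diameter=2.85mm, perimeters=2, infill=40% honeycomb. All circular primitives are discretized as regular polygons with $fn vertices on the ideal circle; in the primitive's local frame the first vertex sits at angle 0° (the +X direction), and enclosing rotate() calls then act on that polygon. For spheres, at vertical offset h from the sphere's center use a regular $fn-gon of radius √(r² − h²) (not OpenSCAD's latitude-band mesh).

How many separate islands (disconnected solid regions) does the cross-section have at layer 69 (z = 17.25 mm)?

At z = 17.25 mm: the cylinder is absent (z outside [0, 3]); the r=11 sphere at (0.5, 10) slices to a regular 16-gon of circumradius 9.922 (√(r²−h²) with h=4.75 from center); the cylinder at (11, 2.5) is not intersected at this z (z outside [0, 5]); the cylinder at (7.5, 12) is absent (z outside [0, 16.5]); Combining (union): only the r=11 sphere at (0.5, 10) is present, so the union is just that shape — 1 connected region. Overall, the cross-section is a single solid region. Island count = 1.

1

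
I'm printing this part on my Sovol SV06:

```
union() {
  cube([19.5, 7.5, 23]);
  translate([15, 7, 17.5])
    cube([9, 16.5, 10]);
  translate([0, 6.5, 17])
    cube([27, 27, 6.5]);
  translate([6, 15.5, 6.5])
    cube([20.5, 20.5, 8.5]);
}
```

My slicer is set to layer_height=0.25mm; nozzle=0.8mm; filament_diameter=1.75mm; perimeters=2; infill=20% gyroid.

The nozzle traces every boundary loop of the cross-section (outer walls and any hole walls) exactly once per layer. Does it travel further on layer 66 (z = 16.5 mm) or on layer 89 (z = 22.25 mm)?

layer 89 (z = 22.25 mm)

Layer 66 (z = 16.5): the cube (footprint 19.5×7.5) is included at this height (perimeter 54.00 mm); the cube at (15, 7) does not reach this height (z outside [17.5, 27.5]); the cube at (0, 6.5) is absent (z outside [17, 23.5]); the cube at (6, 15.5) is absent (z outside [6.5, 15]); Merging all regions: only the 19.5×7.5 cube is present, so the union is just that shape — boundary = 54.00 mm. So its perimeter = 54.00 mm. Layer 89 (z = 22.25): the cube (footprint 19.5×7.5) is included at this height (perimeter 54.00 mm); the 9×16.5 cube at (15, 7) contributes its full rectangle (perimeter 51.00 mm); the 27×27 cube at (0, 6.5) contributes its full rectangle (perimeter 108.00 mm); the cube at (6, 15.5) is not intersected at this z (z outside [6.5, 15]); Merging all regions: the regions partially overlap (shared area 168.00 mm²), so the edge portions inside another operand are dropped and the merged outline is re-measured after clipping — boundary = 121.00 mm. So its perimeter = 121.00 mm. Layer 89 is larger (121.00 vs 54.00 mm).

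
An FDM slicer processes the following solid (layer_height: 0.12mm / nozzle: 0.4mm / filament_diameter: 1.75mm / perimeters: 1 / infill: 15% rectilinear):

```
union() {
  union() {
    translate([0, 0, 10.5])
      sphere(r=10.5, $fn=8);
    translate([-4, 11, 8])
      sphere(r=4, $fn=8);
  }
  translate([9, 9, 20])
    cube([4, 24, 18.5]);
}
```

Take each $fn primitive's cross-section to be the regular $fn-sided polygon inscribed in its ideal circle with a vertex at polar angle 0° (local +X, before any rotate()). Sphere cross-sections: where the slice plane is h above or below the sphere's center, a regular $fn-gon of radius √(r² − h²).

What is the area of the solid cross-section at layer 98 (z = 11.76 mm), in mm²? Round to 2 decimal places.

At z = 11.76 mm: the sphere: section is a regular 8-gon, circumradius = √(r²−h²) = √(10.5²−1.26²) = 10.424 (area = (8/2)·10.424²·sin(360°/8) = 307.34 mm²); the r=4 sphere at (-4, 11) contributes a regular 8-gon of circumradius √(4²−3.76²) = 1.365 (area = (8/2)·1.365²·sin(360°/8) = 5.27 mm²); Combining (union): the 2 present regions are separate (no shared area or edge), so areas and boundary lengths simply add and each stays a separate island — area = 312.61 mm²; the cube at (9, 9) is absent (z outside [20, 38.5]); Combining (union): only that combined region is present, so the union is just that shape — area = 312.61 mm². Overall, the cross-section has 2 separate islands. Net area = 312.61 mm².

312.61 mm²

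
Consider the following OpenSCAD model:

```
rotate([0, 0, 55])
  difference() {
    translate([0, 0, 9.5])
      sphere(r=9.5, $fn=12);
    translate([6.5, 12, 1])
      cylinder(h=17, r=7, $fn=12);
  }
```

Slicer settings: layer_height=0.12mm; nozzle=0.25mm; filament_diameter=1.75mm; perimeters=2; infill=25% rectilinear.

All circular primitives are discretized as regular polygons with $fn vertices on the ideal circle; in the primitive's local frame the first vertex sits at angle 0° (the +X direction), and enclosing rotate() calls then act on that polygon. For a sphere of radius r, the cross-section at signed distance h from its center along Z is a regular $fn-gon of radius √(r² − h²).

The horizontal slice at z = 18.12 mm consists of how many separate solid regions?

At z = 18.12 mm: the sphere: section is a regular 12-gon, circumradius = √(r²−h²) = √(9.5²−8.62²) = 3.993; the cylinder at (6.5, 12) does not reach this height (z outside [1, 18]); Subtracting the remaining from the first: none of the subtracted shapes is present at this height, so the r=9.5 sphere is unchanged — 1 connected region; (whole slice rotated 55° about Z — lengths, areas and connectivity unchanged). The result has 1 disconnected region.

1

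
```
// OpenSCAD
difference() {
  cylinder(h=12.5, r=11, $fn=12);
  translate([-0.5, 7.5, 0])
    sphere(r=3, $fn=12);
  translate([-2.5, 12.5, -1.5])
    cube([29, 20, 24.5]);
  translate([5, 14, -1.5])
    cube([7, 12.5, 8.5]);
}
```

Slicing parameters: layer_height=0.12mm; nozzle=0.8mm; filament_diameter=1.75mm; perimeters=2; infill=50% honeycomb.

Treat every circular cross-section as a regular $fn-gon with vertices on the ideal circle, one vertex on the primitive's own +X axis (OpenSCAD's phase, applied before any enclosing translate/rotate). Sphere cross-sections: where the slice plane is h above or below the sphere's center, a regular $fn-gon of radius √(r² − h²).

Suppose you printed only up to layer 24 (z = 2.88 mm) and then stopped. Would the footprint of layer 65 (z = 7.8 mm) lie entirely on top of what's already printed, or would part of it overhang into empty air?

part overhangs

Compare the two slices. At z = 2.88: the cylinder: section is a regular 12-gon, circumradius r=11 (area = (12/2)·11.000²·sin(360°/12) = 363.00 mm²); the r=3 sphere at (-0.5, 7.5) contributes a regular 12-gon of circumradius √(3²−2.88²) = 0.840 (area = (12/2)·0.840²·sin(360°/12) = 2.12 mm²); the 29×20 cube at (-2.5, 12.5) contributes its full rectangle (area 580.00 mm²); the cube at (5, 14) (footprint 7×12.5) is included at this height (area 87.50 mm²); After the difference (first − rest): starting from the r=11 cylinder (363.00 mm²), the r=3 sphere at (-0.5, 7.5) lies wholly inside it (removes its full 2.12 mm² and its 5.22 mm outline becomes a hole wall); the 29×20 cube at (-2.5, 12.5) misses the remaining region (no effect); the 7×12.5 cube at (5, 14) misses the remaining region (no effect) — area = 360.88 mm². At z = 7.8: the r=11 cylinder contributes a regular 12-gon of circumradius 11 (area = (12/2)·11.000²·sin(360°/12) = 363.00 mm²); the sphere at (-0.5, 7.5) is absent (|z−center|=7.800 > r=3); the 29×20 cube at (-2.5, 12.5) contributes its full rectangle (area 580.00 mm²); the cube at (5, 14) is absent (z outside [-1.5, 7]); Taking the first minus the rest: starting from the r=11 cylinder (363.00 mm²), the 29×20 cube at (-2.5, 12.5) misses the remaining region (no effect) — area = 363.00 mm². Checking containment: at z = 7.8 the cross-section extends beyond the z = 2.88 cross-section by about 2.12 mm².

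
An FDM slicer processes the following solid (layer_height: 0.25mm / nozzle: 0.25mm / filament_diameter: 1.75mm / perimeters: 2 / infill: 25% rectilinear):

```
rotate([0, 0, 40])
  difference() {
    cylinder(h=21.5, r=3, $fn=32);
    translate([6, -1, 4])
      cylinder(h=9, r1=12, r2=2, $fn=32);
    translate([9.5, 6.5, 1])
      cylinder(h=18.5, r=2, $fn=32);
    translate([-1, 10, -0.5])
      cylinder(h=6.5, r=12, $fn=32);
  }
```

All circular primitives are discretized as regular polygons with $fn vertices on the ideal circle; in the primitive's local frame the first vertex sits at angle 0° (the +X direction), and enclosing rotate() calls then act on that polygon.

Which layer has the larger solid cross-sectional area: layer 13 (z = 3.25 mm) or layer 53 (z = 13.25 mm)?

Layer 13 (z = 3.25): the r=3 cylinder contributes a regular 32-gon of circumradius 3 (area = (32/2)·3.000²·sin(360°/32) = 28.09 mm²); the cone at (6, -1) is absent (z outside [4, 13]); the r=2 cylinder at (9.5, 6.5) gives a regular 32-gon of circumradius 2 (constant along its height) (area = (32/2)·2.000²·sin(360°/32) = 12.49 mm²); the cylinder at (-1, 10): section is a regular 32-gon, circumradius r=12 (area = (32/2)·12.000²·sin(360°/32) = 449.49 mm²); Taking the first minus the rest: starting from the r=3 cylinder (28.09 mm²), the r=2 cylinder at (9.5, 6.5) misses the remaining region (no effect); the r=12 cylinder at (-1, 10) partially overlaps it — only the 24.25 mm² overlap (of its 449.49 mm²) is removed, clipping the outline — area = 3.84 mm²; (rotated 40° about Z; rotation is an isometry so areas/perimeters/island counts are preserved). So its area = 3.84 mm². Layer 53 (z = 13.25): the r=3 cylinder contributes a regular 32-gon of circumradius 3 (area = (32/2)·3.000²·sin(360°/32) = 28.09 mm²); the cone at (6, -1) is not intersected at this z (z outside [4, 13]); the r=2 cylinder at (9.5, 6.5) contributes a regular 32-gon of circumradius 2 (area = (32/2)·2.000²·sin(360°/32) = 12.49 mm²); the cylinder at (-1, 10) is not intersected at this z (z outside [-0.5, 6]); Taking the first minus the rest: starting from the r=3 cylinder (28.09 mm²), the r=2 cylinder at (9.5, 6.5) misses the remaining region (no effect) — area = 28.09 mm²; (rotated 40° about Z; rotation is an isometry so areas/perimeters/island counts are preserved). So its area = 28.09 mm². Layer 53 is larger (28.09 vs 3.84 mm²).

layer 53 (z = 13.25 mm)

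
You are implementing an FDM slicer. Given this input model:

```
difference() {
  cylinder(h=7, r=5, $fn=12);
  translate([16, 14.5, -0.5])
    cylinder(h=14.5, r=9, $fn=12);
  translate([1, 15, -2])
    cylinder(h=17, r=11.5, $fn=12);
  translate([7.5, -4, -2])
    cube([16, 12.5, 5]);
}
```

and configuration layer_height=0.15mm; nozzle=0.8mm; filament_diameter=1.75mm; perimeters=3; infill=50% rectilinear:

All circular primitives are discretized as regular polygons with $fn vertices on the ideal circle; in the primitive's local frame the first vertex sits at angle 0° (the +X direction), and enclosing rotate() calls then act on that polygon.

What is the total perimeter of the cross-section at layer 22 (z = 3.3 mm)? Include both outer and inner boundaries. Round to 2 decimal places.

At z = 3.3 mm: the r=5 cylinder contributes a regular 12-gon of circumradius 5 (perimeter = 2·12·5.000·sin(180°/12) = 31.06 mm); the r=9 cylinder at (16, 14.5) gives a regular 12-gon of circumradius 9 (constant along its height) (perimeter = 2·12·9.000·sin(180°/12) = 55.90 mm); the r=11.5 cylinder at (1, 15) contributes a regular 12-gon of circumradius 11.5 (perimeter = 2·12·11.500·sin(180°/12) = 71.43 mm); the cube at (7.5, -4) is absent (z outside [-2, 3]); After the difference (first − rest): starting from the r=5 cylinder, the r=9 cylinder at (16, 14.5) misses the remaining region (no effect); the r=11.5 cylinder at (1, 15) partially overlaps it — only the 3.97 mm² overlap (of its 396.75 mm²) is removed, clipping the outline — boundary = 30.93 mm. Overall, the cross-section is a single solid region. Total boundary length (outer) = 30.93 mm.

30.93 mm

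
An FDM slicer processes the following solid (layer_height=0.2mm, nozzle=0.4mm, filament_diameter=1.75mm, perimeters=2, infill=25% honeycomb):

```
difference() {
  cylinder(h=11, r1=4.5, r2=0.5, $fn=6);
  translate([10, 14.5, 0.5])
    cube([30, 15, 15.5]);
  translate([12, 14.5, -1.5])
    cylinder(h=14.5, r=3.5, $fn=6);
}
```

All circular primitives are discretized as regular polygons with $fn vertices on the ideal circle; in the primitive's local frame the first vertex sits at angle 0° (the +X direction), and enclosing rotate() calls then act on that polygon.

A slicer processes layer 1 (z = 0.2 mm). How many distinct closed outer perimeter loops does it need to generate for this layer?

1

At z = 0.2 mm: the cone: at t=0.018 of its height the radius interpolates to r₁+(r₂−r₁)t = 4.427, giving a regular 6-gon of that circumradius; the cube at (10, 14.5) is absent (z outside [0.5, 16]); the cylinder at (12, 14.5): section is a regular 6-gon, circumradius r=3.5; Taking the first minus the rest: starting from the cone, the r=3.5 cylinder at (12, 14.5) misses the remaining region (no effect) — 1 connected region. The result has 1 disconnected region.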